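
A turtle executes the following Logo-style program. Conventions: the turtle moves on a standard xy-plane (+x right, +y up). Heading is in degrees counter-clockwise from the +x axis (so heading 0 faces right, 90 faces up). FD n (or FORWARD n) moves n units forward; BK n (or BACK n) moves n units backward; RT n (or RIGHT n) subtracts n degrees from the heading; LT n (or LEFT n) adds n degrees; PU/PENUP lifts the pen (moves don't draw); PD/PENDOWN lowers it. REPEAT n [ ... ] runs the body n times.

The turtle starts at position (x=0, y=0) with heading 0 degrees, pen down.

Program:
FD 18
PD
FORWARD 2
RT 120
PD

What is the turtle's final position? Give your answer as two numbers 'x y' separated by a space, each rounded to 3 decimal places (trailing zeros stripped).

Executing turtle program step by step:
Start: pos=(0,0), heading=0, pen down
FD 18: (0,0) -> (18,0) [heading=0, draw]
PD: pen down
FD 2: (18,0) -> (20,0) [heading=0, draw]
RT 120: heading 0 -> 240
PD: pen down
Final: pos=(20,0), heading=240, 2 segment(s) drawn

Answer: 20 0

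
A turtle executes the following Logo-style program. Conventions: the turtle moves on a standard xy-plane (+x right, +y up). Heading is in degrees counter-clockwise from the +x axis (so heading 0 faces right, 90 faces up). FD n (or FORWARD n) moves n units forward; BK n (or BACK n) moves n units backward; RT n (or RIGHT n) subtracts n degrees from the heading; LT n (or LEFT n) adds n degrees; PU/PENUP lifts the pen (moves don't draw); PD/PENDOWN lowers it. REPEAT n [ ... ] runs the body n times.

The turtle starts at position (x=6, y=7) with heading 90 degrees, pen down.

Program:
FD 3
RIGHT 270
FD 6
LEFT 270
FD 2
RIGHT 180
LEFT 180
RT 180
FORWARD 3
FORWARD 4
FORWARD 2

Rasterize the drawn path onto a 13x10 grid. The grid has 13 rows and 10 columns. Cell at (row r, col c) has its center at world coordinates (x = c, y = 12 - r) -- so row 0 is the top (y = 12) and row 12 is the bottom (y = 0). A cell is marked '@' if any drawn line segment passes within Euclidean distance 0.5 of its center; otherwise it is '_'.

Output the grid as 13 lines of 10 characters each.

Answer: @_________
@_________
@@@@@@@___
@_____@___
@_____@___
@_____@___
@_________
@_________
@_________
@_________
__________
__________
__________

Derivation:
Segment 0: (6,7) -> (6,10)
Segment 1: (6,10) -> (0,10)
Segment 2: (0,10) -> (0,12)
Segment 3: (0,12) -> (0,9)
Segment 4: (0,9) -> (0,5)
Segment 5: (0,5) -> (0,3)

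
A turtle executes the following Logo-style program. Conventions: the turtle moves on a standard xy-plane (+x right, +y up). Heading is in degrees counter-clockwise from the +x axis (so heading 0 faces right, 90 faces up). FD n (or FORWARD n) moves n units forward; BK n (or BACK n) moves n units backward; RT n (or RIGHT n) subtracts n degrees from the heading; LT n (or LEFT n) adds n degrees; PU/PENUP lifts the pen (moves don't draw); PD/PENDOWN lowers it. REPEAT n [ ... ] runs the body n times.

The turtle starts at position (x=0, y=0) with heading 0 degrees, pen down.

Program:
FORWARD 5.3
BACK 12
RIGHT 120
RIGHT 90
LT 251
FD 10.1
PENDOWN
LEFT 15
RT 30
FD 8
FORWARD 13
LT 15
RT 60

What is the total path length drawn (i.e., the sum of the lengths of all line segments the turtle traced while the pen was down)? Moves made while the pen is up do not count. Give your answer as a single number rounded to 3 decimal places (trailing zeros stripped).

Answer: 48.4

Derivation:
Executing turtle program step by step:
Start: pos=(0,0), heading=0, pen down
FD 5.3: (0,0) -> (5.3,0) [heading=0, draw]
BK 12: (5.3,0) -> (-6.7,0) [heading=0, draw]
RT 120: heading 0 -> 240
RT 90: heading 240 -> 150
LT 251: heading 150 -> 41
FD 10.1: (-6.7,0) -> (0.923,6.626) [heading=41, draw]
PD: pen down
LT 15: heading 41 -> 56
RT 30: heading 56 -> 26
FD 8: (0.923,6.626) -> (8.113,10.133) [heading=26, draw]
FD 13: (8.113,10.133) -> (19.797,15.832) [heading=26, draw]
LT 15: heading 26 -> 41
RT 60: heading 41 -> 341
Final: pos=(19.797,15.832), heading=341, 5 segment(s) drawn

Segment lengths:
  seg 1: (0,0) -> (5.3,0), length = 5.3
  seg 2: (5.3,0) -> (-6.7,0), length = 12
  seg 3: (-6.7,0) -> (0.923,6.626), length = 10.1
  seg 4: (0.923,6.626) -> (8.113,10.133), length = 8
  seg 5: (8.113,10.133) -> (19.797,15.832), length = 13
Total = 48.4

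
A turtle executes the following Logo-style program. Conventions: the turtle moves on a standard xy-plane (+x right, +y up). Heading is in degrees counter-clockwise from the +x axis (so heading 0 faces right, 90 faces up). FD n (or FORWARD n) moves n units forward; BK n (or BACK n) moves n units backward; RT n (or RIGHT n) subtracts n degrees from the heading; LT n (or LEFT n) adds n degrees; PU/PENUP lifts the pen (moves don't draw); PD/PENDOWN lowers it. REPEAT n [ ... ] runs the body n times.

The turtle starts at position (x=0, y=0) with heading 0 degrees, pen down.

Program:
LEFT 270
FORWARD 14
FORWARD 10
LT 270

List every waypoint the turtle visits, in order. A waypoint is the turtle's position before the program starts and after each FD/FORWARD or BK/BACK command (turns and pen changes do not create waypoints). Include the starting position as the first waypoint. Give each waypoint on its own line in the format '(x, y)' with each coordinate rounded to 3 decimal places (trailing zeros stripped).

Executing turtle program step by step:
Start: pos=(0,0), heading=0, pen down
LT 270: heading 0 -> 270
FD 14: (0,0) -> (0,-14) [heading=270, draw]
FD 10: (0,-14) -> (0,-24) [heading=270, draw]
LT 270: heading 270 -> 180
Final: pos=(0,-24), heading=180, 2 segment(s) drawn
Waypoints (3 total):
(0, 0)
(0, -14)
(0, -24)

Answer: (0, 0)
(0, -14)
(0, -24)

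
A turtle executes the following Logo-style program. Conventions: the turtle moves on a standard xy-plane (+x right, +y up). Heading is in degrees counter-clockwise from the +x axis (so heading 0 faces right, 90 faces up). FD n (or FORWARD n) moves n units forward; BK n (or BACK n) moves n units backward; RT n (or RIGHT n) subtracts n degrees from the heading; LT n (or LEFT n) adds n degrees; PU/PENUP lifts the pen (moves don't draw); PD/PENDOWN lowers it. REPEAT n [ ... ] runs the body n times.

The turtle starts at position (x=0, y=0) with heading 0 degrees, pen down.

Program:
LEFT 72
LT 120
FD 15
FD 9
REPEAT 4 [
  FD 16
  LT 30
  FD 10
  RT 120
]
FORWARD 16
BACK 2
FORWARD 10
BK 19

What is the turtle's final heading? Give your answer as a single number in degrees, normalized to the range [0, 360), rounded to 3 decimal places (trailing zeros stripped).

Executing turtle program step by step:
Start: pos=(0,0), heading=0, pen down
LT 72: heading 0 -> 72
LT 120: heading 72 -> 192
FD 15: (0,0) -> (-14.672,-3.119) [heading=192, draw]
FD 9: (-14.672,-3.119) -> (-23.476,-4.99) [heading=192, draw]
REPEAT 4 [
  -- iteration 1/4 --
  FD 16: (-23.476,-4.99) -> (-39.126,-8.316) [heading=192, draw]
  LT 30: heading 192 -> 222
  FD 10: (-39.126,-8.316) -> (-46.557,-15.008) [heading=222, draw]
  RT 120: heading 222 -> 102
  -- iteration 2/4 --
  FD 16: (-46.557,-15.008) -> (-49.884,0.643) [heading=102, draw]
  LT 30: heading 102 -> 132
  FD 10: (-49.884,0.643) -> (-56.575,8.074) [heading=132, draw]
  RT 120: heading 132 -> 12
  -- iteration 3/4 --
  FD 16: (-56.575,8.074) -> (-40.925,11.401) [heading=12, draw]
  LT 30: heading 12 -> 42
  FD 10: (-40.925,11.401) -> (-33.493,18.092) [heading=42, draw]
  RT 120: heading 42 -> 282
  -- iteration 4/4 --
  FD 16: (-33.493,18.092) -> (-30.167,2.442) [heading=282, draw]
  LT 30: heading 282 -> 312
  FD 10: (-30.167,2.442) -> (-23.476,-4.99) [heading=312, draw]
  RT 120: heading 312 -> 192
]
FD 16: (-23.476,-4.99) -> (-39.126,-8.316) [heading=192, draw]
BK 2: (-39.126,-8.316) -> (-37.17,-7.901) [heading=192, draw]
FD 10: (-37.17,-7.901) -> (-46.951,-9.98) [heading=192, draw]
BK 19: (-46.951,-9.98) -> (-28.366,-6.029) [heading=192, draw]
Final: pos=(-28.366,-6.029), heading=192, 14 segment(s) drawn

Answer: 192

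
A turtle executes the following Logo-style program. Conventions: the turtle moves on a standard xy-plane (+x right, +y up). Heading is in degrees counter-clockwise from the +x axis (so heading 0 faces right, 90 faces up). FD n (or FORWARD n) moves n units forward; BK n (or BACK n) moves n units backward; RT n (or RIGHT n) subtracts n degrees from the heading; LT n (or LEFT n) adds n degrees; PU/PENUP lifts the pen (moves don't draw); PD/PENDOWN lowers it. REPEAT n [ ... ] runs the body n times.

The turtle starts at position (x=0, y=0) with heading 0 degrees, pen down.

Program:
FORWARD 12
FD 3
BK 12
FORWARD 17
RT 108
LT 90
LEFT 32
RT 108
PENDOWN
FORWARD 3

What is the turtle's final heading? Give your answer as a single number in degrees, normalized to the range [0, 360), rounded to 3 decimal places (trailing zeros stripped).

Answer: 266

Derivation:
Executing turtle program step by step:
Start: pos=(0,0), heading=0, pen down
FD 12: (0,0) -> (12,0) [heading=0, draw]
FD 3: (12,0) -> (15,0) [heading=0, draw]
BK 12: (15,0) -> (3,0) [heading=0, draw]
FD 17: (3,0) -> (20,0) [heading=0, draw]
RT 108: heading 0 -> 252
LT 90: heading 252 -> 342
LT 32: heading 342 -> 14
RT 108: heading 14 -> 266
PD: pen down
FD 3: (20,0) -> (19.791,-2.993) [heading=266, draw]
Final: pos=(19.791,-2.993), heading=266, 5 segment(s) drawn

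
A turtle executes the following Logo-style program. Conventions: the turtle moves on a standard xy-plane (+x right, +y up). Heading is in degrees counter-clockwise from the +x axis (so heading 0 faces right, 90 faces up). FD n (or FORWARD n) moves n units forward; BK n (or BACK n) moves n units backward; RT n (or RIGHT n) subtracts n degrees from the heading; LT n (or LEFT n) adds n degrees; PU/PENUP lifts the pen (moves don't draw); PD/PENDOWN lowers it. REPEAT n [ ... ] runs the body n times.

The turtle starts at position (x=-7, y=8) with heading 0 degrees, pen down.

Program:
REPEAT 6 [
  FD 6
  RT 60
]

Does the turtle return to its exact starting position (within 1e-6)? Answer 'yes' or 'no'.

Executing turtle program step by step:
Start: pos=(-7,8), heading=0, pen down
REPEAT 6 [
  -- iteration 1/6 --
  FD 6: (-7,8) -> (-1,8) [heading=0, draw]
  RT 60: heading 0 -> 300
  -- iteration 2/6 --
  FD 6: (-1,8) -> (2,2.804) [heading=300, draw]
  RT 60: heading 300 -> 240
  -- iteration 3/6 --
  FD 6: (2,2.804) -> (-1,-2.392) [heading=240, draw]
  RT 60: heading 240 -> 180
  -- iteration 4/6 --
  FD 6: (-1,-2.392) -> (-7,-2.392) [heading=180, draw]
  RT 60: heading 180 -> 120
  -- iteration 5/6 --
  FD 6: (-7,-2.392) -> (-10,2.804) [heading=120, draw]
  RT 60: heading 120 -> 60
  -- iteration 6/6 --
  FD 6: (-10,2.804) -> (-7,8) [heading=60, draw]
  RT 60: heading 60 -> 0
]
Final: pos=(-7,8), heading=0, 6 segment(s) drawn

Start position: (-7, 8)
Final position: (-7, 8)
Distance = 0; < 1e-6 -> CLOSED

Answer: yes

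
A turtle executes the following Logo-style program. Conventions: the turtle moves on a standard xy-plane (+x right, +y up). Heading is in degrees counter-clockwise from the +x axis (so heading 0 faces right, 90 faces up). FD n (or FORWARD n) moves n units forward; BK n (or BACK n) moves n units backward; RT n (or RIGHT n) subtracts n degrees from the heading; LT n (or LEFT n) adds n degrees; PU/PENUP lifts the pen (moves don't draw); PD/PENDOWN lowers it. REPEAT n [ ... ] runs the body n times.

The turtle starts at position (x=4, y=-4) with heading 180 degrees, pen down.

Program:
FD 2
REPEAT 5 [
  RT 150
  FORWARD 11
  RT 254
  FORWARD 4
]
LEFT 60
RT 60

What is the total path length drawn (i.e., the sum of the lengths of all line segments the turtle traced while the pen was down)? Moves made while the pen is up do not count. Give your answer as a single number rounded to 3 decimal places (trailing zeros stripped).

Answer: 77

Derivation:
Executing turtle program step by step:
Start: pos=(4,-4), heading=180, pen down
FD 2: (4,-4) -> (2,-4) [heading=180, draw]
REPEAT 5 [
  -- iteration 1/5 --
  RT 150: heading 180 -> 30
  FD 11: (2,-4) -> (11.526,1.5) [heading=30, draw]
  RT 254: heading 30 -> 136
  FD 4: (11.526,1.5) -> (8.649,4.279) [heading=136, draw]
  -- iteration 2/5 --
  RT 150: heading 136 -> 346
  FD 11: (8.649,4.279) -> (19.322,1.617) [heading=346, draw]
  RT 254: heading 346 -> 92
  FD 4: (19.322,1.617) -> (19.183,5.615) [heading=92, draw]
  -- iteration 3/5 --
  RT 150: heading 92 -> 302
  FD 11: (19.183,5.615) -> (25.012,-3.713) [heading=302, draw]
  RT 254: heading 302 -> 48
  FD 4: (25.012,-3.713) -> (27.688,-0.741) [heading=48, draw]
  -- iteration 4/5 --
  RT 150: heading 48 -> 258
  FD 11: (27.688,-0.741) -> (25.401,-11.501) [heading=258, draw]
  RT 254: heading 258 -> 4
  FD 4: (25.401,-11.501) -> (29.391,-11.221) [heading=4, draw]
  -- iteration 5/5 --
  RT 150: heading 4 -> 214
  FD 11: (29.391,-11.221) -> (20.272,-17.373) [heading=214, draw]
  RT 254: heading 214 -> 320
  FD 4: (20.272,-17.373) -> (23.336,-19.944) [heading=320, draw]
]
LT 60: heading 320 -> 20
RT 60: heading 20 -> 320
Final: pos=(23.336,-19.944), heading=320, 11 segment(s) drawn

Segment lengths:
  seg 1: (4,-4) -> (2,-4), length = 2
  seg 2: (2,-4) -> (11.526,1.5), length = 11
  seg 3: (11.526,1.5) -> (8.649,4.279), length = 4
  seg 4: (8.649,4.279) -> (19.322,1.617), length = 11
  seg 5: (19.322,1.617) -> (19.183,5.615), length = 4
  seg 6: (19.183,5.615) -> (25.012,-3.713), length = 11
  seg 7: (25.012,-3.713) -> (27.688,-0.741), length = 4
  seg 8: (27.688,-0.741) -> (25.401,-11.501), length = 11
  seg 9: (25.401,-11.501) -> (29.391,-11.221), length = 4
  seg 10: (29.391,-11.221) -> (20.272,-17.373), length = 11
  seg 11: (20.272,-17.373) -> (23.336,-19.944), length = 4
Total = 77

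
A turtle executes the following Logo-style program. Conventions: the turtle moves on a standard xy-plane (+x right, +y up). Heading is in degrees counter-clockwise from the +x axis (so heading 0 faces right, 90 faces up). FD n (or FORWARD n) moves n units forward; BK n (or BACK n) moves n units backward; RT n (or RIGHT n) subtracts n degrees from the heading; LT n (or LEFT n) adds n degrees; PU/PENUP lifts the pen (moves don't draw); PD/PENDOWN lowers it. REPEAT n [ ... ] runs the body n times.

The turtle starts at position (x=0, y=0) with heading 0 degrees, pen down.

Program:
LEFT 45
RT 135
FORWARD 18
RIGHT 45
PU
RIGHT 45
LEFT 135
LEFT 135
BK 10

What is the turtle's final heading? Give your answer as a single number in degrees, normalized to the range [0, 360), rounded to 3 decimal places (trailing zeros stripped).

Executing turtle program step by step:
Start: pos=(0,0), heading=0, pen down
LT 45: heading 0 -> 45
RT 135: heading 45 -> 270
FD 18: (0,0) -> (0,-18) [heading=270, draw]
RT 45: heading 270 -> 225
PU: pen up
RT 45: heading 225 -> 180
LT 135: heading 180 -> 315
LT 135: heading 315 -> 90
BK 10: (0,-18) -> (0,-28) [heading=90, move]
Final: pos=(0,-28), heading=90, 1 segment(s) drawn

Answer: 90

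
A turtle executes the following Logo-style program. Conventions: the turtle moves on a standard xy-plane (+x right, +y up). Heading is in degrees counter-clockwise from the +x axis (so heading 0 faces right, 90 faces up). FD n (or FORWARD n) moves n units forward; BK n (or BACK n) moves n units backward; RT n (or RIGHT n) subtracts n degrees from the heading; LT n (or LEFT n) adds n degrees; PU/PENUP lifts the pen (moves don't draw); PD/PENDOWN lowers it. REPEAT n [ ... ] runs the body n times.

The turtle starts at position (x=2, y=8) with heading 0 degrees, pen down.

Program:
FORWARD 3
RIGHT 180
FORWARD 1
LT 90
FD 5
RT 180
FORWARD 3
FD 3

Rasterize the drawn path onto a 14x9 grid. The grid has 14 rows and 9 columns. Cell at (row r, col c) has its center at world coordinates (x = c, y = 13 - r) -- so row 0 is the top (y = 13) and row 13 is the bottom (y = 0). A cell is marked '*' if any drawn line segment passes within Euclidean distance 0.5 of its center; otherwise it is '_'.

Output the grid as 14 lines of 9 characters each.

Segment 0: (2,8) -> (5,8)
Segment 1: (5,8) -> (4,8)
Segment 2: (4,8) -> (4,3)
Segment 3: (4,3) -> (4,6)
Segment 4: (4,6) -> (4,9)

Answer: _________
_________
_________
_________
____*____
__****___
____*____
____*____
____*____
____*____
____*____
_________
_________
_________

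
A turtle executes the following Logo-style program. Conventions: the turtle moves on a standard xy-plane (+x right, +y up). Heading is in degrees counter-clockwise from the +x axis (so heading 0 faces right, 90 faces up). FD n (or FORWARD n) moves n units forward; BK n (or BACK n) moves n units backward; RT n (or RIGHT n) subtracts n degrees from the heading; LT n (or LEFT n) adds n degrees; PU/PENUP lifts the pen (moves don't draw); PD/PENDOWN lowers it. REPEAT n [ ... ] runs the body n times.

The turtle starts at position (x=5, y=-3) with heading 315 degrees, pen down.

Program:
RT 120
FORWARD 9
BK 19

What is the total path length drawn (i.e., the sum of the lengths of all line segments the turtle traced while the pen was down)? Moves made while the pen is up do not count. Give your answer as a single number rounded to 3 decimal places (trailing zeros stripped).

Answer: 28

Derivation:
Executing turtle program step by step:
Start: pos=(5,-3), heading=315, pen down
RT 120: heading 315 -> 195
FD 9: (5,-3) -> (-3.693,-5.329) [heading=195, draw]
BK 19: (-3.693,-5.329) -> (14.659,-0.412) [heading=195, draw]
Final: pos=(14.659,-0.412), heading=195, 2 segment(s) drawn

Segment lengths:
  seg 1: (5,-3) -> (-3.693,-5.329), length = 9
  seg 2: (-3.693,-5.329) -> (14.659,-0.412), length = 19
Total = 28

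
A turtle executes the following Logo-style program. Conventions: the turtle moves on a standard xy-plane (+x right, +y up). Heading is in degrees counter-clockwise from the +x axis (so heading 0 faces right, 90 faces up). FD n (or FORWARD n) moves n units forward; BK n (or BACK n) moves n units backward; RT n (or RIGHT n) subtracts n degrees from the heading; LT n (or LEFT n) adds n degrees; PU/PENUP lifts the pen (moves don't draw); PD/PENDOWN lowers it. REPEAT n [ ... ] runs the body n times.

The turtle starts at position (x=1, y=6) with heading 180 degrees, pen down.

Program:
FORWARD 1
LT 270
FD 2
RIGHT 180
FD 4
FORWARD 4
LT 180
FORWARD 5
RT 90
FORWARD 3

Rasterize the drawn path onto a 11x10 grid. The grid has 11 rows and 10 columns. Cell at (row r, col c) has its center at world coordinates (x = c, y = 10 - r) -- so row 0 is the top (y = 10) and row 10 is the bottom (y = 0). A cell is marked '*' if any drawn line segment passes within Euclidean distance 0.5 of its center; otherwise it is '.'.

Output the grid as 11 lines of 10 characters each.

Segment 0: (1,6) -> (0,6)
Segment 1: (0,6) -> (0,8)
Segment 2: (0,8) -> (-0,4)
Segment 3: (-0,4) -> (-0,0)
Segment 4: (-0,0) -> (0,5)
Segment 5: (0,5) -> (3,5)

Answer: ..........
..........
*.........
*.........
**........
****......
*.........
*.........
*.........
*.........
*.........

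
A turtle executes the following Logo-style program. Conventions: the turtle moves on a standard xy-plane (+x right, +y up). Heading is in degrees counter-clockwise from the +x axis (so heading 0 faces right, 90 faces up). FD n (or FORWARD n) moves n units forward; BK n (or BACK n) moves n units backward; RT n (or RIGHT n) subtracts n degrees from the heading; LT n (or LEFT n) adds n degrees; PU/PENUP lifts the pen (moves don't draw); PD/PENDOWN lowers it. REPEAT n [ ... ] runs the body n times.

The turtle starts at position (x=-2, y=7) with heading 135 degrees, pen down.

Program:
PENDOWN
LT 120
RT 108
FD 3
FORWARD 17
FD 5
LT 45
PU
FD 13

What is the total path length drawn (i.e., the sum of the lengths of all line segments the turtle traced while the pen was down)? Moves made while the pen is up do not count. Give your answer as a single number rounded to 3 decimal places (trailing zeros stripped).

Executing turtle program step by step:
Start: pos=(-2,7), heading=135, pen down
PD: pen down
LT 120: heading 135 -> 255
RT 108: heading 255 -> 147
FD 3: (-2,7) -> (-4.516,8.634) [heading=147, draw]
FD 17: (-4.516,8.634) -> (-18.773,17.893) [heading=147, draw]
FD 5: (-18.773,17.893) -> (-22.967,20.616) [heading=147, draw]
LT 45: heading 147 -> 192
PU: pen up
FD 13: (-22.967,20.616) -> (-35.683,17.913) [heading=192, move]
Final: pos=(-35.683,17.913), heading=192, 3 segment(s) drawn

Segment lengths:
  seg 1: (-2,7) -> (-4.516,8.634), length = 3
  seg 2: (-4.516,8.634) -> (-18.773,17.893), length = 17
  seg 3: (-18.773,17.893) -> (-22.967,20.616), length = 5
Total = 25

Answer: 25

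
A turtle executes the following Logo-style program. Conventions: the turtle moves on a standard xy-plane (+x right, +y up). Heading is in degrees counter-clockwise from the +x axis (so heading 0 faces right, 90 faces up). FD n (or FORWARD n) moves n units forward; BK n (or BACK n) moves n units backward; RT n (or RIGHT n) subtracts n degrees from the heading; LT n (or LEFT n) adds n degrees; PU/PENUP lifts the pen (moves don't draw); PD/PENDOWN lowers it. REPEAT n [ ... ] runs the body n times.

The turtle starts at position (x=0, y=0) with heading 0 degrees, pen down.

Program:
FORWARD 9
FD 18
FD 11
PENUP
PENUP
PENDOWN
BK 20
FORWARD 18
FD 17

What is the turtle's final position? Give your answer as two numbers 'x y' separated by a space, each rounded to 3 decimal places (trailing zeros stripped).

Answer: 53 0

Derivation:
Executing turtle program step by step:
Start: pos=(0,0), heading=0, pen down
FD 9: (0,0) -> (9,0) [heading=0, draw]
FD 18: (9,0) -> (27,0) [heading=0, draw]
FD 11: (27,0) -> (38,0) [heading=0, draw]
PU: pen up
PU: pen up
PD: pen down
BK 20: (38,0) -> (18,0) [heading=0, draw]
FD 18: (18,0) -> (36,0) [heading=0, draw]
FD 17: (36,0) -> (53,0) [heading=0, draw]
Final: pos=(53,0), heading=0, 6 segment(s) drawn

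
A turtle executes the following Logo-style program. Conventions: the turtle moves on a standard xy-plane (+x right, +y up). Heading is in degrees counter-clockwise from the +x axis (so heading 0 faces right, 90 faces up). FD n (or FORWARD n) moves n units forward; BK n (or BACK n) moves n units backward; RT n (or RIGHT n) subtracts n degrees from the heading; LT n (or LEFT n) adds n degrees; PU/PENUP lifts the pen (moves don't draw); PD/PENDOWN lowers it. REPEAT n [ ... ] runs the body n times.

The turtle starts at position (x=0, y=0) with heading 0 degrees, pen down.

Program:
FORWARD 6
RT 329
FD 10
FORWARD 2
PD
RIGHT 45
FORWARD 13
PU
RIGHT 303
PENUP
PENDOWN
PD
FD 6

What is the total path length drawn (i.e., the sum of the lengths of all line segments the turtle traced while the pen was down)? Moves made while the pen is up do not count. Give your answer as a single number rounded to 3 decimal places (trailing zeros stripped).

Answer: 37

Derivation:
Executing turtle program step by step:
Start: pos=(0,0), heading=0, pen down
FD 6: (0,0) -> (6,0) [heading=0, draw]
RT 329: heading 0 -> 31
FD 10: (6,0) -> (14.572,5.15) [heading=31, draw]
FD 2: (14.572,5.15) -> (16.286,6.18) [heading=31, draw]
PD: pen down
RT 45: heading 31 -> 346
FD 13: (16.286,6.18) -> (28.9,3.035) [heading=346, draw]
PU: pen up
RT 303: heading 346 -> 43
PU: pen up
PD: pen down
PD: pen down
FD 6: (28.9,3.035) -> (33.288,7.127) [heading=43, draw]
Final: pos=(33.288,7.127), heading=43, 5 segment(s) drawn

Segment lengths:
  seg 1: (0,0) -> (6,0), length = 6
  seg 2: (6,0) -> (14.572,5.15), length = 10
  seg 3: (14.572,5.15) -> (16.286,6.18), length = 2
  seg 4: (16.286,6.18) -> (28.9,3.035), length = 13
  seg 5: (28.9,3.035) -> (33.288,7.127), length = 6
Total = 37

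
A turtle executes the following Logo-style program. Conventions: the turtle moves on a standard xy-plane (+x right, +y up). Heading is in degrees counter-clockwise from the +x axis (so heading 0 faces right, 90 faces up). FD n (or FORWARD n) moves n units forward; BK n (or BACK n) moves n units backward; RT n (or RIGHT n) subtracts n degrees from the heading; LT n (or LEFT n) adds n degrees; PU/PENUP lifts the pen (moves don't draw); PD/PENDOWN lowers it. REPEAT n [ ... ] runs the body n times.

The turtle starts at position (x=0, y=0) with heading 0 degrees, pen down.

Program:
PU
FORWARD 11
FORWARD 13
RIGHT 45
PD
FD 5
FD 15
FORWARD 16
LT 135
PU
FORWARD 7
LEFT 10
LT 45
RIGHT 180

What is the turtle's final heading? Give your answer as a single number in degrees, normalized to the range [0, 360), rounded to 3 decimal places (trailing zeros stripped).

Answer: 325

Derivation:
Executing turtle program step by step:
Start: pos=(0,0), heading=0, pen down
PU: pen up
FD 11: (0,0) -> (11,0) [heading=0, move]
FD 13: (11,0) -> (24,0) [heading=0, move]
RT 45: heading 0 -> 315
PD: pen down
FD 5: (24,0) -> (27.536,-3.536) [heading=315, draw]
FD 15: (27.536,-3.536) -> (38.142,-14.142) [heading=315, draw]
FD 16: (38.142,-14.142) -> (49.456,-25.456) [heading=315, draw]
LT 135: heading 315 -> 90
PU: pen up
FD 7: (49.456,-25.456) -> (49.456,-18.456) [heading=90, move]
LT 10: heading 90 -> 100
LT 45: heading 100 -> 145
RT 180: heading 145 -> 325
Final: pos=(49.456,-18.456), heading=325, 3 segment(s) drawn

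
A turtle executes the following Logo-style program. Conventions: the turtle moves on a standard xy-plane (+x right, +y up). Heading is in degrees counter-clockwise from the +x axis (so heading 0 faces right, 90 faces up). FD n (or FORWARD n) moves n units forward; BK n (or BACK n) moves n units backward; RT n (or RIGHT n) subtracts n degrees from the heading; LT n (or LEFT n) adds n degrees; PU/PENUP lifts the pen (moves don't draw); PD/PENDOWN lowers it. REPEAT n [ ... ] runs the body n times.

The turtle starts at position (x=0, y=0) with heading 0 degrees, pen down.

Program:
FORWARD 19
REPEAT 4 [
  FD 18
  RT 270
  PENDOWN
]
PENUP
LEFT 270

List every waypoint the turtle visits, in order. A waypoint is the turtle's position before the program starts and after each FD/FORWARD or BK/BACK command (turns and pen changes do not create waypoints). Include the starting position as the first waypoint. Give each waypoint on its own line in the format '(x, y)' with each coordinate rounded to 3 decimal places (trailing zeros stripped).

Answer: (0, 0)
(19, 0)
(37, 0)
(37, 18)
(19, 18)
(19, 0)

Derivation:
Executing turtle program step by step:
Start: pos=(0,0), heading=0, pen down
FD 19: (0,0) -> (19,0) [heading=0, draw]
REPEAT 4 [
  -- iteration 1/4 --
  FD 18: (19,0) -> (37,0) [heading=0, draw]
  RT 270: heading 0 -> 90
  PD: pen down
  -- iteration 2/4 --
  FD 18: (37,0) -> (37,18) [heading=90, draw]
  RT 270: heading 90 -> 180
  PD: pen down
  -- iteration 3/4 --
  FD 18: (37,18) -> (19,18) [heading=180, draw]
  RT 270: heading 180 -> 270
  PD: pen down
  -- iteration 4/4 --
  FD 18: (19,18) -> (19,0) [heading=270, draw]
  RT 270: heading 270 -> 0
  PD: pen down
]
PU: pen up
LT 270: heading 0 -> 270
Final: pos=(19,0), heading=270, 5 segment(s) drawn
Waypoints (6 total):
(0, 0)
(19, 0)
(37, 0)
(37, 18)
(19, 18)
(19, 0)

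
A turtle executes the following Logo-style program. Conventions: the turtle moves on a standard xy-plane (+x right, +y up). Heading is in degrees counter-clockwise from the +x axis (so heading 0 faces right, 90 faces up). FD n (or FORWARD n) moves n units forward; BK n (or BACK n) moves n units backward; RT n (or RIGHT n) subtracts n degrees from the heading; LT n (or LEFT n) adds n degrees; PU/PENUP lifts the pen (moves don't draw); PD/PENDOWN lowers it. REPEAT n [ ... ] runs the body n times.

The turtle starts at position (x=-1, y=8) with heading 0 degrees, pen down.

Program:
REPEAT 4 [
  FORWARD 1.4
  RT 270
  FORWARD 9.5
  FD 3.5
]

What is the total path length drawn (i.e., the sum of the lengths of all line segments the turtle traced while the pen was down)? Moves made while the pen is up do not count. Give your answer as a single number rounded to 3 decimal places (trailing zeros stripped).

Answer: 57.6

Derivation:
Executing turtle program step by step:
Start: pos=(-1,8), heading=0, pen down
REPEAT 4 [
  -- iteration 1/4 --
  FD 1.4: (-1,8) -> (0.4,8) [heading=0, draw]
  RT 270: heading 0 -> 90
  FD 9.5: (0.4,8) -> (0.4,17.5) [heading=90, draw]
  FD 3.5: (0.4,17.5) -> (0.4,21) [heading=90, draw]
  -- iteration 2/4 --
  FD 1.4: (0.4,21) -> (0.4,22.4) [heading=90, draw]
  RT 270: heading 90 -> 180
  FD 9.5: (0.4,22.4) -> (-9.1,22.4) [heading=180, draw]
  FD 3.5: (-9.1,22.4) -> (-12.6,22.4) [heading=180, draw]
  -- iteration 3/4 --
  FD 1.4: (-12.6,22.4) -> (-14,22.4) [heading=180, draw]
  RT 270: heading 180 -> 270
  FD 9.5: (-14,22.4) -> (-14,12.9) [heading=270, draw]
  FD 3.5: (-14,12.9) -> (-14,9.4) [heading=270, draw]
  -- iteration 4/4 --
  FD 1.4: (-14,9.4) -> (-14,8) [heading=270, draw]
  RT 270: heading 270 -> 0
  FD 9.5: (-14,8) -> (-4.5,8) [heading=0, draw]
  FD 3.5: (-4.5,8) -> (-1,8) [heading=0, draw]
]
Final: pos=(-1,8), heading=0, 12 segment(s) drawn

Segment lengths:
  seg 1: (-1,8) -> (0.4,8), length = 1.4
  seg 2: (0.4,8) -> (0.4,17.5), length = 9.5
  seg 3: (0.4,17.5) -> (0.4,21), length = 3.5
  seg 4: (0.4,21) -> (0.4,22.4), length = 1.4
  seg 5: (0.4,22.4) -> (-9.1,22.4), length = 9.5
  seg 6: (-9.1,22.4) -> (-12.6,22.4), length = 3.5
  seg 7: (-12.6,22.4) -> (-14,22.4), length = 1.4
  seg 8: (-14,22.4) -> (-14,12.9), length = 9.5
  seg 9: (-14,12.9) -> (-14,9.4), length = 3.5
  seg 10: (-14,9.4) -> (-14,8), length = 1.4
  seg 11: (-14,8) -> (-4.5,8), length = 9.5
  seg 12: (-4.5,8) -> (-1,8), length = 3.5
Total = 57.6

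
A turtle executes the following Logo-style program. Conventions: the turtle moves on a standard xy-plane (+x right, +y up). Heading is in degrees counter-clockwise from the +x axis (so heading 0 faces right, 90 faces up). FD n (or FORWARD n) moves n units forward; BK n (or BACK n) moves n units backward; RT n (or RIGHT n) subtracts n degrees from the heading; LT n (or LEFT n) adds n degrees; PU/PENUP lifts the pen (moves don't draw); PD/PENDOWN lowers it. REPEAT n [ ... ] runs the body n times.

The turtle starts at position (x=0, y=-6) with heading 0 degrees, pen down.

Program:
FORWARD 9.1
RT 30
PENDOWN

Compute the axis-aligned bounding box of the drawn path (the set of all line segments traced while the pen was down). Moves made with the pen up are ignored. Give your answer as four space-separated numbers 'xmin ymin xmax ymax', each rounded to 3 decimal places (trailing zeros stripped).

Answer: 0 -6 9.1 -6

Derivation:
Executing turtle program step by step:
Start: pos=(0,-6), heading=0, pen down
FD 9.1: (0,-6) -> (9.1,-6) [heading=0, draw]
RT 30: heading 0 -> 330
PD: pen down
Final: pos=(9.1,-6), heading=330, 1 segment(s) drawn

Segment endpoints: x in {0, 9.1}, y in {-6}
xmin=0, ymin=-6, xmax=9.1, ymax=-6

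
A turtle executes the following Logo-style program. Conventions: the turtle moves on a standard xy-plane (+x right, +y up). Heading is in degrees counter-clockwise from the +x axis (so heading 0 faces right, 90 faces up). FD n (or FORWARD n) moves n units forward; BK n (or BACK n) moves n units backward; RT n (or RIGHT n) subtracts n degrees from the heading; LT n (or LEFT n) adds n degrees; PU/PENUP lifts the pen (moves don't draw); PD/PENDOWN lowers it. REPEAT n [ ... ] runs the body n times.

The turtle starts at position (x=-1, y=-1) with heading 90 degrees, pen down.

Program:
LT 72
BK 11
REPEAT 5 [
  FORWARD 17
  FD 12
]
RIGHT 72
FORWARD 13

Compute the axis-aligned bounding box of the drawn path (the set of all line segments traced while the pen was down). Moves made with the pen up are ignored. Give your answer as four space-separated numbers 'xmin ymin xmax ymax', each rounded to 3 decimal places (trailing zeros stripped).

Executing turtle program step by step:
Start: pos=(-1,-1), heading=90, pen down
LT 72: heading 90 -> 162
BK 11: (-1,-1) -> (9.462,-4.399) [heading=162, draw]
REPEAT 5 [
  -- iteration 1/5 --
  FD 17: (9.462,-4.399) -> (-6.706,0.854) [heading=162, draw]
  FD 12: (-6.706,0.854) -> (-18.119,4.562) [heading=162, draw]
  -- iteration 2/5 --
  FD 17: (-18.119,4.562) -> (-34.287,9.816) [heading=162, draw]
  FD 12: (-34.287,9.816) -> (-45.7,13.524) [heading=162, draw]
  -- iteration 3/5 --
  FD 17: (-45.7,13.524) -> (-61.868,18.777) [heading=162, draw]
  FD 12: (-61.868,18.777) -> (-73.28,22.485) [heading=162, draw]
  -- iteration 4/5 --
  FD 17: (-73.28,22.485) -> (-89.448,27.739) [heading=162, draw]
  FD 12: (-89.448,27.739) -> (-100.861,31.447) [heading=162, draw]
  -- iteration 5/5 --
  FD 17: (-100.861,31.447) -> (-117.029,36.7) [heading=162, draw]
  FD 12: (-117.029,36.7) -> (-128.442,40.408) [heading=162, draw]
]
RT 72: heading 162 -> 90
FD 13: (-128.442,40.408) -> (-128.442,53.408) [heading=90, draw]
Final: pos=(-128.442,53.408), heading=90, 12 segment(s) drawn

Segment endpoints: x in {-128.442, -117.029, -100.861, -89.448, -73.28, -61.868, -45.7, -34.287, -18.119, -6.706, -1, 9.462}, y in {-4.399, -1, 0.854, 4.562, 9.816, 13.524, 18.777, 22.485, 27.739, 31.447, 36.7, 40.408, 53.408}
xmin=-128.442, ymin=-4.399, xmax=9.462, ymax=53.408

Answer: -128.442 -4.399 9.462 53.408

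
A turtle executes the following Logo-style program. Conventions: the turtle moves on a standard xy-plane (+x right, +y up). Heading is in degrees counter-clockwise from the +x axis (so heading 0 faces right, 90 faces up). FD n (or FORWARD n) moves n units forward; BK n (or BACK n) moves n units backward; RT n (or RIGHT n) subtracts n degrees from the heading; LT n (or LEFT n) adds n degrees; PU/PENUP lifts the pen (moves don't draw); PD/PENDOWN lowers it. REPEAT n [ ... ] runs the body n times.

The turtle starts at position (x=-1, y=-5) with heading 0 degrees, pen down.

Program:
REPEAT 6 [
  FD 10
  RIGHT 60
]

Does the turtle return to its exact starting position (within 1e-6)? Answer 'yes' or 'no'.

Executing turtle program step by step:
Start: pos=(-1,-5), heading=0, pen down
REPEAT 6 [
  -- iteration 1/6 --
  FD 10: (-1,-5) -> (9,-5) [heading=0, draw]
  RT 60: heading 0 -> 300
  -- iteration 2/6 --
  FD 10: (9,-5) -> (14,-13.66) [heading=300, draw]
  RT 60: heading 300 -> 240
  -- iteration 3/6 --
  FD 10: (14,-13.66) -> (9,-22.321) [heading=240, draw]
  RT 60: heading 240 -> 180
  -- iteration 4/6 --
  FD 10: (9,-22.321) -> (-1,-22.321) [heading=180, draw]
  RT 60: heading 180 -> 120
  -- iteration 5/6 --
  FD 10: (-1,-22.321) -> (-6,-13.66) [heading=120, draw]
  RT 60: heading 120 -> 60
  -- iteration 6/6 --
  FD 10: (-6,-13.66) -> (-1,-5) [heading=60, draw]
  RT 60: heading 60 -> 0
]
Final: pos=(-1,-5), heading=0, 6 segment(s) drawn

Start position: (-1, -5)
Final position: (-1, -5)
Distance = 0; < 1e-6 -> CLOSED

Answer: yes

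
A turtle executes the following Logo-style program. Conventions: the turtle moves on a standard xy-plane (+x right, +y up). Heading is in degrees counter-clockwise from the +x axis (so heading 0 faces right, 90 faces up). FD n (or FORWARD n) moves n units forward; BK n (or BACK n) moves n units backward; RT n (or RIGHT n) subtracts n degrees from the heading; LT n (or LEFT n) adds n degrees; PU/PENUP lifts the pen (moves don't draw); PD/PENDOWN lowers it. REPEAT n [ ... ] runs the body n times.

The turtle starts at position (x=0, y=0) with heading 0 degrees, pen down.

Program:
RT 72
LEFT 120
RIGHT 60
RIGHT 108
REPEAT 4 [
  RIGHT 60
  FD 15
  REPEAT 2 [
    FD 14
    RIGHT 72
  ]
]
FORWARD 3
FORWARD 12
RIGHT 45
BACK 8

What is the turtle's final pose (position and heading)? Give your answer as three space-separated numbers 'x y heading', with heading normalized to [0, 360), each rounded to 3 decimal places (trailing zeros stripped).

Answer: -33.95 -13.623 99

Derivation:
Executing turtle program step by step:
Start: pos=(0,0), heading=0, pen down
RT 72: heading 0 -> 288
LT 120: heading 288 -> 48
RT 60: heading 48 -> 348
RT 108: heading 348 -> 240
REPEAT 4 [
  -- iteration 1/4 --
  RT 60: heading 240 -> 180
  FD 15: (0,0) -> (-15,0) [heading=180, draw]
  REPEAT 2 [
    -- iteration 1/2 --
    FD 14: (-15,0) -> (-29,0) [heading=180, draw]
    RT 72: heading 180 -> 108
    -- iteration 2/2 --
    FD 14: (-29,0) -> (-33.326,13.315) [heading=108, draw]
    RT 72: heading 108 -> 36
  ]
  -- iteration 2/4 --
  RT 60: heading 36 -> 336
  FD 15: (-33.326,13.315) -> (-19.623,7.214) [heading=336, draw]
  REPEAT 2 [
    -- iteration 1/2 --
    FD 14: (-19.623,7.214) -> (-6.833,1.519) [heading=336, draw]
    RT 72: heading 336 -> 264
    -- iteration 2/2 --
    FD 14: (-6.833,1.519) -> (-8.297,-12.404) [heading=264, draw]
    RT 72: heading 264 -> 192
  ]
  -- iteration 3/4 --
  RT 60: heading 192 -> 132
  FD 15: (-8.297,-12.404) -> (-18.334,-1.257) [heading=132, draw]
  REPEAT 2 [
    -- iteration 1/2 --
    FD 14: (-18.334,-1.257) -> (-27.702,9.147) [heading=132, draw]
    RT 72: heading 132 -> 60
    -- iteration 2/2 --
    FD 14: (-27.702,9.147) -> (-20.702,21.272) [heading=60, draw]
    RT 72: heading 60 -> 348
  ]
  -- iteration 4/4 --
  RT 60: heading 348 -> 288
  FD 15: (-20.702,21.272) -> (-16.066,7.006) [heading=288, draw]
  REPEAT 2 [
    -- iteration 1/2 --
    FD 14: (-16.066,7.006) -> (-11.74,-6.309) [heading=288, draw]
    RT 72: heading 288 -> 216
    -- iteration 2/2 --
    FD 14: (-11.74,-6.309) -> (-23.066,-14.538) [heading=216, draw]
    RT 72: heading 216 -> 144
  ]
]
FD 3: (-23.066,-14.538) -> (-25.493,-12.775) [heading=144, draw]
FD 12: (-25.493,-12.775) -> (-35.202,-5.721) [heading=144, draw]
RT 45: heading 144 -> 99
BK 8: (-35.202,-5.721) -> (-33.95,-13.623) [heading=99, draw]
Final: pos=(-33.95,-13.623), heading=99, 15 segment(s) drawn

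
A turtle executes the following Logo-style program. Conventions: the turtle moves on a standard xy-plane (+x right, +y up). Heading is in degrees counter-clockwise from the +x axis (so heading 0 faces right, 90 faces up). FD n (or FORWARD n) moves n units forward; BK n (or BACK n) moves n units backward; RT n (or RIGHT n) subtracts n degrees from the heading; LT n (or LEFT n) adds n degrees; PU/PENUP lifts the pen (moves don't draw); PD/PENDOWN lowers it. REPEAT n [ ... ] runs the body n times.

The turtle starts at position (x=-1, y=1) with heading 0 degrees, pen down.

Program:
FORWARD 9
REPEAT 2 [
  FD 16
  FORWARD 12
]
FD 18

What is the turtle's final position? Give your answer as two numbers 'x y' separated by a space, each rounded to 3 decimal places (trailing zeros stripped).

Answer: 82 1

Derivation:
Executing turtle program step by step:
Start: pos=(-1,1), heading=0, pen down
FD 9: (-1,1) -> (8,1) [heading=0, draw]
REPEAT 2 [
  -- iteration 1/2 --
  FD 16: (8,1) -> (24,1) [heading=0, draw]
  FD 12: (24,1) -> (36,1) [heading=0, draw]
  -- iteration 2/2 --
  FD 16: (36,1) -> (52,1) [heading=0, draw]
  FD 12: (52,1) -> (64,1) [heading=0, draw]
]
FD 18: (64,1) -> (82,1) [heading=0, draw]
Final: pos=(82,1), heading=0, 6 segment(s) drawn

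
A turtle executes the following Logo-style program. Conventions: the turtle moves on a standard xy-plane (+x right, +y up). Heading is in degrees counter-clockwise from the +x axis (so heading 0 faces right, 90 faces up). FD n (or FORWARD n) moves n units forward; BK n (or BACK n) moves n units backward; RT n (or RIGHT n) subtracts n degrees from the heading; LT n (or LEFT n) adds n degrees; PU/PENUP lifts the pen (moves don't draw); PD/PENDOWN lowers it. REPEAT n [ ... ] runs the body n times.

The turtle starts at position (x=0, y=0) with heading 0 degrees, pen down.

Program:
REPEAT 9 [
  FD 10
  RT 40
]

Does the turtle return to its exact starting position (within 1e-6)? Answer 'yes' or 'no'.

Executing turtle program step by step:
Start: pos=(0,0), heading=0, pen down
REPEAT 9 [
  -- iteration 1/9 --
  FD 10: (0,0) -> (10,0) [heading=0, draw]
  RT 40: heading 0 -> 320
  -- iteration 2/9 --
  FD 10: (10,0) -> (17.66,-6.428) [heading=320, draw]
  RT 40: heading 320 -> 280
  -- iteration 3/9 --
  FD 10: (17.66,-6.428) -> (19.397,-16.276) [heading=280, draw]
  RT 40: heading 280 -> 240
  -- iteration 4/9 --
  FD 10: (19.397,-16.276) -> (14.397,-24.936) [heading=240, draw]
  RT 40: heading 240 -> 200
  -- iteration 5/9 --
  FD 10: (14.397,-24.936) -> (5,-28.356) [heading=200, draw]
  RT 40: heading 200 -> 160
  -- iteration 6/9 --
  FD 10: (5,-28.356) -> (-4.397,-24.936) [heading=160, draw]
  RT 40: heading 160 -> 120
  -- iteration 7/9 --
  FD 10: (-4.397,-24.936) -> (-9.397,-16.276) [heading=120, draw]
  RT 40: heading 120 -> 80
  -- iteration 8/9 --
  FD 10: (-9.397,-16.276) -> (-7.66,-6.428) [heading=80, draw]
  RT 40: heading 80 -> 40
  -- iteration 9/9 --
  FD 10: (-7.66,-6.428) -> (0,0) [heading=40, draw]
  RT 40: heading 40 -> 0
]
Final: pos=(0,0), heading=0, 9 segment(s) drawn

Start position: (0, 0)
Final position: (0, 0)
Distance = 0; < 1e-6 -> CLOSED

Answer: yes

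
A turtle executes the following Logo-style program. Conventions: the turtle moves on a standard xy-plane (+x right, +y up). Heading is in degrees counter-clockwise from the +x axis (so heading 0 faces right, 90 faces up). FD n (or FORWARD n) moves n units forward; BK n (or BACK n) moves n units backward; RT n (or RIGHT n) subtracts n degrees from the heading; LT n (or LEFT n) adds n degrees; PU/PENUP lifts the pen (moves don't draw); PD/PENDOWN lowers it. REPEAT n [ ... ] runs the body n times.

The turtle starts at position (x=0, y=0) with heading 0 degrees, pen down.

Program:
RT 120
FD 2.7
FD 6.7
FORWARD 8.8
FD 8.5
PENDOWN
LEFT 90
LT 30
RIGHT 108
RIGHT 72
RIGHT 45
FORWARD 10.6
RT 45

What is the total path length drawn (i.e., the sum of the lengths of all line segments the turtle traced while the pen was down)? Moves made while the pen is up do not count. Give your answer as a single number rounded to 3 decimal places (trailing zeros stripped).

Answer: 37.3

Derivation:
Executing turtle program step by step:
Start: pos=(0,0), heading=0, pen down
RT 120: heading 0 -> 240
FD 2.7: (0,0) -> (-1.35,-2.338) [heading=240, draw]
FD 6.7: (-1.35,-2.338) -> (-4.7,-8.141) [heading=240, draw]
FD 8.8: (-4.7,-8.141) -> (-9.1,-15.762) [heading=240, draw]
FD 8.5: (-9.1,-15.762) -> (-13.35,-23.123) [heading=240, draw]
PD: pen down
LT 90: heading 240 -> 330
LT 30: heading 330 -> 0
RT 108: heading 0 -> 252
RT 72: heading 252 -> 180
RT 45: heading 180 -> 135
FD 10.6: (-13.35,-23.123) -> (-20.845,-15.628) [heading=135, draw]
RT 45: heading 135 -> 90
Final: pos=(-20.845,-15.628), heading=90, 5 segment(s) drawn

Segment lengths:
  seg 1: (0,0) -> (-1.35,-2.338), length = 2.7
  seg 2: (-1.35,-2.338) -> (-4.7,-8.141), length = 6.7
  seg 3: (-4.7,-8.141) -> (-9.1,-15.762), length = 8.8
  seg 4: (-9.1,-15.762) -> (-13.35,-23.123), length = 8.5
  seg 5: (-13.35,-23.123) -> (-20.845,-15.628), length = 10.6
Total = 37.3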